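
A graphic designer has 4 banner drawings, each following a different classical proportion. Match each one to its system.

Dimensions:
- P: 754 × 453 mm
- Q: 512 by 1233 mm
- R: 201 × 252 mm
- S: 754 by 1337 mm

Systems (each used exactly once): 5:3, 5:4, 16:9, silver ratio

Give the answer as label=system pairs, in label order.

P = 754/453 ≈ 1.664 → 5:3 (1.667)
Q = 1233/512 ≈ 2.408 → silver ratio (2.414)
R = 252/201 ≈ 1.254 → 5:4 (1.250)
S = 1337/754 ≈ 1.773 → 16:9 (1.778)

P=5:3, Q=silver ratio, R=5:4, S=16:9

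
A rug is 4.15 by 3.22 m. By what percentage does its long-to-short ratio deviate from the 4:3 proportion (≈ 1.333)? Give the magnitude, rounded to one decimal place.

Ratio = 4.15 / 3.22 ≈ 1.2888.
Ideal 4:3 ≈ 1.3333. |1.2888 − 1.3333| / 1.3333 ≈ 3.34% → 3.3%.

3.3%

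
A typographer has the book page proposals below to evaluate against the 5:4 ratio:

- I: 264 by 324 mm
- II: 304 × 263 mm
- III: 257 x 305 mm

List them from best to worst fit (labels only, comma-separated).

I, III, II

I: 324/264 ≈ 1.227 → |1.227 − 1.250| = 0.023
II: 304/263 ≈ 1.156 → |1.156 − 1.250| = 0.094
III: 305/257 ≈ 1.187 → |1.187 − 1.250| = 0.063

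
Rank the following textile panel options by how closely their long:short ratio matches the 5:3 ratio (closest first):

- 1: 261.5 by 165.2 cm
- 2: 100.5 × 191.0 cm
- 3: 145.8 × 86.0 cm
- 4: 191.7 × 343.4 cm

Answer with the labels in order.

3, 1, 4, 2

1: 261.5/165.2 ≈ 1.583 → |1.583 − 1.667| = 0.084
2: 191.0/100.5 ≈ 1.900 → |1.900 − 1.667| = 0.233
3: 145.8/86.0 ≈ 1.695 → |1.695 − 1.667| = 0.028
4: 343.4/191.7 ≈ 1.791 → |1.791 − 1.667| = 0.124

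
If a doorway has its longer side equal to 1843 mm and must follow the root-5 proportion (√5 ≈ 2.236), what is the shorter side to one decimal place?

824.2 mm

root-5 ≈ 2.23607.
Shorter side = 1843 ÷ 2.23607 ≈ 824.214 → 824.2 mm.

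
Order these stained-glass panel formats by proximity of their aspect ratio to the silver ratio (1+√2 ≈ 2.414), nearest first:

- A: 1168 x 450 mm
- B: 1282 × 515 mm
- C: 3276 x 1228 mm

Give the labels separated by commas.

A: 1168/450 ≈ 2.596 → |2.596 − 2.414| = 0.182
B: 1282/515 ≈ 2.489 → |2.489 − 2.414| = 0.075
C: 3276/1228 ≈ 2.668 → |2.668 − 2.414| = 0.254

B, A, C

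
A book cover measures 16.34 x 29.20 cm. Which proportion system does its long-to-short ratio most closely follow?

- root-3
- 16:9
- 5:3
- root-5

Ratio = 29.20 / 16.34 ≈ 1.787.
Distances: root-3 1.732 (Δ 0.055); 16:9 1.778 (Δ 0.009); 5:3 1.667 (Δ 0.120); root-5 2.236 (Δ 0.449).

16:9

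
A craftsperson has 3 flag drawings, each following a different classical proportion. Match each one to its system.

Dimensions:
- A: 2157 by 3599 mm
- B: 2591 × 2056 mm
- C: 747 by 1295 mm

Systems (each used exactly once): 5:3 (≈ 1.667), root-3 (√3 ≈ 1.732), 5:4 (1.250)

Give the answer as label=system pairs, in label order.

A = 3599/2157 ≈ 1.669 → 5:3 (1.667)
B = 2591/2056 ≈ 1.260 → 5:4 (1.250)
C = 1295/747 ≈ 1.734 → root-3 (1.732)

A=5:3, B=5:4, C=root-3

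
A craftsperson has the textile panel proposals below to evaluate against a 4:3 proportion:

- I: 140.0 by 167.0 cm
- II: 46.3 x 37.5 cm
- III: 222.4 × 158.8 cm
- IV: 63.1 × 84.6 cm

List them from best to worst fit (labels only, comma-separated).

IV, III, II, I

I: 167.0/140.0 ≈ 1.193 → |1.193 − 1.333| = 0.140
II: 46.3/37.5 ≈ 1.235 → |1.235 − 1.333| = 0.098
III: 222.4/158.8 ≈ 1.401 → |1.401 − 1.333| = 0.068
IV: 84.6/63.1 ≈ 1.341 → |1.341 − 1.333| = 0.008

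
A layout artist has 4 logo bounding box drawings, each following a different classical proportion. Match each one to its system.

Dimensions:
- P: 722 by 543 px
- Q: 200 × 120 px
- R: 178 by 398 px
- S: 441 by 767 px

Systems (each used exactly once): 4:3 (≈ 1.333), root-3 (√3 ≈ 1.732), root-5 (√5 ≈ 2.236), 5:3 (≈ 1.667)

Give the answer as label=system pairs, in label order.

Ratios: P ≈ 1.330; Q ≈ 1.667; R ≈ 2.236; S ≈ 1.739.
Targets: 4:3 ≈ 1.333; root-3 ≈ 1.732; root-5 ≈ 2.236; 5:3 ≈ 1.667.

P=4:3, Q=5:3, R=root-5, S=root-3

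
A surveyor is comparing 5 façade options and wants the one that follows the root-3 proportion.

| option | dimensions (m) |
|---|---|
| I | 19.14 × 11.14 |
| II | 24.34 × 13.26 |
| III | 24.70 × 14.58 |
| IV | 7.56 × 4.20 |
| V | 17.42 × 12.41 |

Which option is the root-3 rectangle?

Target root-3 ≈ 1.732.
I: 1.718 (Δ0.014)  II: 1.836 (Δ0.104)  III: 1.694 (Δ0.038)  IV: 1.800 (Δ0.068)  V: 1.404 (Δ0.328)

I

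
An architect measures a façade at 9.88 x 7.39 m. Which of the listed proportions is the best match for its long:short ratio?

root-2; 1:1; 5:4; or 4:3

4:3

9.88/7.39 ≈ 1.337. Nearest candidates are 4:3 (1.333, off by 0.004) and root-2 (1.414, off by 0.077).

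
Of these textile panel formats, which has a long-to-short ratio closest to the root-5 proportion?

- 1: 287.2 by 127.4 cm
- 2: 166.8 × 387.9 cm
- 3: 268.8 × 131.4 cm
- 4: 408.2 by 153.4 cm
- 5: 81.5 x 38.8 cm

1

Ratios (long/short): 1 ≈ 2.254; 2 ≈ 2.326; 3 ≈ 2.046; 4 ≈ 2.661; 5 ≈ 2.101.
root-5 ≈ 2.236; option 1 is nearest (Δ 0.018).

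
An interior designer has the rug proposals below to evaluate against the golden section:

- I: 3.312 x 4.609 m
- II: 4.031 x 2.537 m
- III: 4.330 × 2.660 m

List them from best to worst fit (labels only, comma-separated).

Ratios: I = 4.609 / 3.312 ≈ 1.392; II = 4.031 / 2.537 ≈ 1.589; III = 4.330 / 2.660 ≈ 1.628.
|Δ from 1.618|: I 0.226; II 0.029; III 0.010.

III, II, I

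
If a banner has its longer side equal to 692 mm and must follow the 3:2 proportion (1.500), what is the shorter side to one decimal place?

461.3 mm

3:2 = 1.50000.
Shorter side = 692 ÷ 1.50000 ≈ 461.333 → 461.3 mm.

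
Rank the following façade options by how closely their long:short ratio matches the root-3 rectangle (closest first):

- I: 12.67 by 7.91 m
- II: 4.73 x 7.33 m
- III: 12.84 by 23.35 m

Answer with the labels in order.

III, I, II

I: 12.67/7.91 ≈ 1.602 → |1.602 − 1.732| = 0.130
II: 7.33/4.73 ≈ 1.550 → |1.550 − 1.732| = 0.182
III: 23.35/12.84 ≈ 1.819 → |1.819 − 1.732| = 0.087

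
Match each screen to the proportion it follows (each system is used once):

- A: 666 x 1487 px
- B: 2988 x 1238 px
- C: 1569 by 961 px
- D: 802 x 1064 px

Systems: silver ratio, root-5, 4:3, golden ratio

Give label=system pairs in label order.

A = 1487/666 ≈ 2.233 → root-5 (2.236)
B = 2988/1238 ≈ 2.414 → silver ratio (2.414)
C = 1569/961 ≈ 1.633 → golden ratio (1.618)
D = 1064/802 ≈ 1.327 → 4:3 (1.333)

A=root-5, B=silver ratio, C=golden ratio, D=4:3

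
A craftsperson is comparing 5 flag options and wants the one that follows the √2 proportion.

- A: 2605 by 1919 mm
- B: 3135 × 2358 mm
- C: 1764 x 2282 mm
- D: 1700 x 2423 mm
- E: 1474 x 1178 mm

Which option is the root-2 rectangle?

Ratios (long/short): A ≈ 1.357; B ≈ 1.330; C ≈ 1.294; D ≈ 1.425; E ≈ 1.251.
root-2 ≈ 1.414; option D is nearest (Δ 0.011).

D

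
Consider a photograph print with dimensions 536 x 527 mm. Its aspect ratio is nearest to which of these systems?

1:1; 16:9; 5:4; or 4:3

1:1

536/527 ≈ 1.017. Nearest candidates are 1:1 (1.000, off by 0.017) and 5:4 (1.250, off by 0.233).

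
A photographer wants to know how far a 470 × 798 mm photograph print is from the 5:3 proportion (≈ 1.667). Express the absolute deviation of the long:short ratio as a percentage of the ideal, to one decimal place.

1.9%

Ratio = 798 / 470 ≈ 1.6979.
Ideal 5:3 ≈ 1.6667. |1.6979 − 1.6667| / 1.6667 ≈ 1.87% → 1.9%.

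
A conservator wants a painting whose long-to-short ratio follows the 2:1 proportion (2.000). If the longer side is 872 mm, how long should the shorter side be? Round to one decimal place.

436.0 mm

2:1 = 2.00000.
Shorter side = 872 ÷ 2.00000 ≈ 436.000 → 436.0 mm.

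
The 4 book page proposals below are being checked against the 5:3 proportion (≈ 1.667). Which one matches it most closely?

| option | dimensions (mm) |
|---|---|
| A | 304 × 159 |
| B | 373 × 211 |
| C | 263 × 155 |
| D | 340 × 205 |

Ratios (long/short): A ≈ 1.912; B ≈ 1.768; C ≈ 1.697; D ≈ 1.659.
5:3 ≈ 1.667; option D is nearest (Δ 0.008).

D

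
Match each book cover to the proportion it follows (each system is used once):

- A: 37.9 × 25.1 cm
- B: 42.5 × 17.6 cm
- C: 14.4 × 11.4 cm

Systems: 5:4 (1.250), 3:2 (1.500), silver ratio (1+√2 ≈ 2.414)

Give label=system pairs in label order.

A=3:2, B=silver ratio, C=5:4

Ratios: A ≈ 1.510; B ≈ 2.415; C ≈ 1.263.
Targets: 5:4 ≈ 1.250; 3:2 ≈ 1.500; silver ratio ≈ 2.414.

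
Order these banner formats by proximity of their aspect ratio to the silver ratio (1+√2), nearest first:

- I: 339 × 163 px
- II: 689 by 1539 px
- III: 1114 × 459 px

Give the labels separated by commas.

Ratios: I = 339 / 163 ≈ 2.080; II = 1539 / 689 ≈ 2.234; III = 1114 / 459 ≈ 2.427.
|Δ from 2.414|: I 0.334; II 0.180; III 0.013.

III, II, I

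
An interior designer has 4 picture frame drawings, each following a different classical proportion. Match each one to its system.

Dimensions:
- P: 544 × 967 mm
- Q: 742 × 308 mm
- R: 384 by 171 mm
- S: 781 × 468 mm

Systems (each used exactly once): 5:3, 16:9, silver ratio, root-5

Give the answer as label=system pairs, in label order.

P=16:9, Q=silver ratio, R=root-5, S=5:3

P = 967/544 ≈ 1.778 → 16:9 (1.778)
Q = 742/308 ≈ 2.409 → silver ratio (2.414)
R = 384/171 ≈ 2.246 → root-5 (2.236)
S = 781/468 ≈ 1.669 → 5:3 (1.667)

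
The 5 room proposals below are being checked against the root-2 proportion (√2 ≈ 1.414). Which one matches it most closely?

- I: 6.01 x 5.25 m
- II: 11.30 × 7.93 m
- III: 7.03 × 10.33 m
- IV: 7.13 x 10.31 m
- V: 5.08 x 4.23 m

Target root-2 ≈ 1.414.
I: 1.145 (Δ0.269)  II: 1.425 (Δ0.011)  III: 1.469 (Δ0.055)  IV: 1.446 (Δ0.032)  V: 1.201 (Δ0.213)

II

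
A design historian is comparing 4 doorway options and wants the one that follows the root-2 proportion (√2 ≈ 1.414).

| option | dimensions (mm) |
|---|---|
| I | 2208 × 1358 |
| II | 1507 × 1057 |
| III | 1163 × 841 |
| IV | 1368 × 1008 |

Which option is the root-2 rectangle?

Target root-2 ≈ 1.414.
I: 1.626 (Δ0.212)  II: 1.426 (Δ0.012)  III: 1.383 (Δ0.031)  IV: 1.357 (Δ0.057)

II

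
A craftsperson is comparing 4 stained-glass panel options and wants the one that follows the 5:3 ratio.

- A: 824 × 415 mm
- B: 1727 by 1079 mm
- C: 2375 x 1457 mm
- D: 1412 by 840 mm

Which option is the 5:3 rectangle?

D

Ratios (long/short): A ≈ 1.986; B ≈ 1.601; C ≈ 1.630; D ≈ 1.681.
5:3 ≈ 1.667; option D is nearest (Δ 0.014).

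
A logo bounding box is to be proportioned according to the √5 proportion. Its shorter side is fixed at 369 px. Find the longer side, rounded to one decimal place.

root-5 ≈ 2.23607.
Longer side = 369 × 2.23607 ≈ 825.110 → 825.1 px.

825.1 px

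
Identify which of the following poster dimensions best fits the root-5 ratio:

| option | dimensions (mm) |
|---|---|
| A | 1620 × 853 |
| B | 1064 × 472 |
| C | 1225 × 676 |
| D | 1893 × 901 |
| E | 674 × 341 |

Target root-5 ≈ 2.236.
A: 1.899 (Δ0.337)  B: 2.254 (Δ0.018)  C: 1.812 (Δ0.424)  D: 2.101 (Δ0.135)  E: 1.977 (Δ0.259)

B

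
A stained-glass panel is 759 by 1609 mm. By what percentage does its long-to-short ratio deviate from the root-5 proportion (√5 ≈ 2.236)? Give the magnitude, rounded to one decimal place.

Ratio = 1609 / 759 ≈ 2.1199.
Ideal root-5 ≈ 2.2361. |2.1199 − 2.2361| / 2.2361 ≈ 5.20% → 5.2%.

5.2%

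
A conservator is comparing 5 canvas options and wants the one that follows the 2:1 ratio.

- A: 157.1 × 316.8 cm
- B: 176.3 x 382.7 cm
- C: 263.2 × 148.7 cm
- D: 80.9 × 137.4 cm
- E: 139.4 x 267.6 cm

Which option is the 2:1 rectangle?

Ratios (long/short): A ≈ 2.017; B ≈ 2.171; C ≈ 1.770; D ≈ 1.698; E ≈ 1.920.
2:1 ≈ 2.000; option A is nearest (Δ 0.017).

A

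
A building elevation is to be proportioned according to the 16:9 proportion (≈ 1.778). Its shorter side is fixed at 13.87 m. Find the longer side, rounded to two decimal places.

24.66 m

16:9 ≈ 1.77778.
Longer side = 13.87 × 1.77778 ≈ 24.6578 → 24.66 m.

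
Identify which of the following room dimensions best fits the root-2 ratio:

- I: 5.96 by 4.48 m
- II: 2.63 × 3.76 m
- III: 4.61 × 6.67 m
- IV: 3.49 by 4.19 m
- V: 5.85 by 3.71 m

Target root-2 ≈ 1.414.
I: 1.330 (Δ0.084)  II: 1.430 (Δ0.016)  III: 1.447 (Δ0.033)  IV: 1.201 (Δ0.213)  V: 1.577 (Δ0.163)

II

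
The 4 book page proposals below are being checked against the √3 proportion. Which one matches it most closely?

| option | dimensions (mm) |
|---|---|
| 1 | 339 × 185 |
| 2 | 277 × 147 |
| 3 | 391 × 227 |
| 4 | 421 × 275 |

Ratios (long/short): 1 ≈ 1.832; 2 ≈ 1.884; 3 ≈ 1.722; 4 ≈ 1.531.
root-3 ≈ 1.732; option 3 is nearest (Δ 0.010).

3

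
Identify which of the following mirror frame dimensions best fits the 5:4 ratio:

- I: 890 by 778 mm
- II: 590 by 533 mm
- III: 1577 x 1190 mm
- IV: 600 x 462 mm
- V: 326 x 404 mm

V

Ratios (long/short): I ≈ 1.144; II ≈ 1.107; III ≈ 1.325; IV ≈ 1.299; V ≈ 1.239.
5:4 ≈ 1.250; option V is nearest (Δ 0.011).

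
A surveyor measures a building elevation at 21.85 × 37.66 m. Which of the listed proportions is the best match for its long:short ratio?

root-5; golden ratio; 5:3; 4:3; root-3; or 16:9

root-3

37.66/21.85 ≈ 1.724. Nearest candidates are root-3 (1.732, off by 0.008) and 16:9 (1.778, off by 0.054).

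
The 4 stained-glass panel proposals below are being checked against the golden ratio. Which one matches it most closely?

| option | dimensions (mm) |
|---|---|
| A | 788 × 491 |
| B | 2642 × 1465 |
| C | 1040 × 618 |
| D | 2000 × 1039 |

Target golden ratio ≈ 1.618.
A: 1.605 (Δ0.013)  B: 1.803 (Δ0.185)  C: 1.683 (Δ0.065)  D: 1.925 (Δ0.307)

A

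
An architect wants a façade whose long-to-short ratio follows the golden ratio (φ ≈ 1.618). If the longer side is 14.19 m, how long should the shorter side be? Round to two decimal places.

golden ratio ≈ 1.61803.
Shorter side = 14.19 ÷ 1.61803 ≈ 8.7699 → 8.77 m.

8.77 m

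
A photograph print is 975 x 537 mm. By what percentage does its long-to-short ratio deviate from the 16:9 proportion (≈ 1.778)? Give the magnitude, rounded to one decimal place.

2.1%

Ratio = 975 / 537 ≈ 1.8156.
Ideal 16:9 ≈ 1.7778. |1.8156 − 1.7778| / 1.7778 ≈ 2.13% → 2.1%.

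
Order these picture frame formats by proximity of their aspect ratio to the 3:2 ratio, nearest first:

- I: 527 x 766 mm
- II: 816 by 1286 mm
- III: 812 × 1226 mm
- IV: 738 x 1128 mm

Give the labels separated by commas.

I: 766/527 ≈ 1.454 → |1.454 − 1.500| = 0.046
II: 1286/816 ≈ 1.576 → |1.576 − 1.500| = 0.076
III: 1226/812 ≈ 1.510 → |1.510 − 1.500| = 0.010
IV: 1128/738 ≈ 1.528 → |1.528 − 1.500| = 0.028

III, IV, I, II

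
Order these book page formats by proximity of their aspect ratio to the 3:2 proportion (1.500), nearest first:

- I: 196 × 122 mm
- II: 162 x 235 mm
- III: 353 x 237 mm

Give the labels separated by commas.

Ratios: I = 196 / 122 ≈ 1.607; II = 235 / 162 ≈ 1.451; III = 353 / 237 ≈ 1.489.
|Δ from 1.500|: I 0.107; II 0.049; III 0.011.

III, II, I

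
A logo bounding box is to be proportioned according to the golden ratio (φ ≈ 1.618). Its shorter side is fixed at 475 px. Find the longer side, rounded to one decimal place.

768.6 px

golden ratio ≈ 1.61803.
Longer side = 475 × 1.61803 ≈ 768.564 → 768.6 px.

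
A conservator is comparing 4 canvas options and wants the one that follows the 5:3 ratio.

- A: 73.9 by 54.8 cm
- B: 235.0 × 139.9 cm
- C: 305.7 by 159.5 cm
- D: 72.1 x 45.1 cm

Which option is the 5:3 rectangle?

B

Target 5:3 ≈ 1.667.
A: 1.349 (Δ0.318)  B: 1.680 (Δ0.013)  C: 1.917 (Δ0.250)  D: 1.599 (Δ0.068)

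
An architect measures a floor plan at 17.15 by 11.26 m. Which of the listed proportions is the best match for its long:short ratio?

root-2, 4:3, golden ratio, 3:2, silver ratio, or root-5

Ratio = 17.15 / 11.26 ≈ 1.523.
Distances: root-2 1.414 (Δ 0.109); 4:3 1.333 (Δ 0.190); golden ratio 1.618 (Δ 0.095); 3:2 1.500 (Δ 0.023); silver ratio 2.414 (Δ 0.891); root-5 2.236 (Δ 0.713).

3:2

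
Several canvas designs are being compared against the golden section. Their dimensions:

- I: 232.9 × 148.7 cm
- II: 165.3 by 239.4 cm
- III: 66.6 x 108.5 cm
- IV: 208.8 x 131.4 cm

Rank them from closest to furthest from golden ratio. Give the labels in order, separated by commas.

III, IV, I, II

I: 232.9/148.7 ≈ 1.566 → |1.566 − 1.618| = 0.052
II: 239.4/165.3 ≈ 1.448 → |1.448 − 1.618| = 0.170
III: 108.5/66.6 ≈ 1.629 → |1.629 − 1.618| = 0.011
IV: 208.8/131.4 ≈ 1.589 → |1.589 − 1.618| = 0.029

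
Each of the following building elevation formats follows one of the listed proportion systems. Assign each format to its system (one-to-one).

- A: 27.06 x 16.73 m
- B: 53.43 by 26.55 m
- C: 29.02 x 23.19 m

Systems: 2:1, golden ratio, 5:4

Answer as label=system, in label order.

Ratios: A ≈ 1.617; B ≈ 2.012; C ≈ 1.251.
Targets: 2:1 ≈ 2.000; golden ratio ≈ 1.618; 5:4 ≈ 1.250.

A=golden ratio, B=2:1, C=5:4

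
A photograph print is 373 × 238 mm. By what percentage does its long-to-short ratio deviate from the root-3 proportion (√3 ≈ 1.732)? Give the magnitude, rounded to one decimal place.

Ratio = 373 / 238 ≈ 1.5672.
Ideal root-3 ≈ 1.7321. |1.5672 − 1.7321| / 1.7321 ≈ 9.52% → 9.5%.

9.5%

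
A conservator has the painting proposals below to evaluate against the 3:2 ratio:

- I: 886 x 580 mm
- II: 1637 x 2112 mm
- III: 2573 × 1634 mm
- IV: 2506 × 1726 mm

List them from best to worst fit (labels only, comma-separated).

Ratios: I = 886 / 580 ≈ 1.528; II = 2112 / 1637 ≈ 1.290; III = 2573 / 1634 ≈ 1.575; IV = 2506 / 1726 ≈ 1.452.
|Δ from 1.500|: I 0.028; II 0.210; III 0.075; IV 0.048.

I, IV, III, II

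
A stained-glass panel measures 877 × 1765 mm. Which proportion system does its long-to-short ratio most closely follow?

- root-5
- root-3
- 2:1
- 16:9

Ratio = 1765 / 877 ≈ 2.013.
Distances: root-5 2.236 (Δ 0.223); root-3 1.732 (Δ 0.281); 2:1 2.000 (Δ 0.013); 16:9 1.778 (Δ 0.235).

2:1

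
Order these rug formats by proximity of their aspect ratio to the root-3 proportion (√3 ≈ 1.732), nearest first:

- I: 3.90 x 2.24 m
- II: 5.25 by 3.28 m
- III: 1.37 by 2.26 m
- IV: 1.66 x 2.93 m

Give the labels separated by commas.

I, IV, III, II

Ratios: I = 3.90 / 2.24 ≈ 1.741; II = 5.25 / 3.28 ≈ 1.601; III = 2.26 / 1.37 ≈ 1.650; IV = 2.93 / 1.66 ≈ 1.765.
|Δ from 1.732|: I 0.009; II 0.131; III 0.082; IV 0.033.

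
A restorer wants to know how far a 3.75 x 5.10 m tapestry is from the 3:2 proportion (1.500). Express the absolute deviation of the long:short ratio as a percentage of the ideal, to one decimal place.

9.3%

Ratio = 5.10 / 3.75 ≈ 1.3600.
Ideal 3:2 = 1.5000. |1.3600 − 1.5000| / 1.5000 ≈ 9.33% → 9.3%.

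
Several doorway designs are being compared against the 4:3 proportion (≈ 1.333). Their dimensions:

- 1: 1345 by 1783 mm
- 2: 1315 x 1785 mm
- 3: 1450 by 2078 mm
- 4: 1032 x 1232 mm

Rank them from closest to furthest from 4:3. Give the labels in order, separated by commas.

1, 2, 3, 4

Ratios: 1 = 1783 / 1345 ≈ 1.326; 2 = 1785 / 1315 ≈ 1.357; 3 = 2078 / 1450 ≈ 1.433; 4 = 1232 / 1032 ≈ 1.194.
|Δ from 1.333|: 1 0.007; 2 0.024; 3 0.100; 4 0.139.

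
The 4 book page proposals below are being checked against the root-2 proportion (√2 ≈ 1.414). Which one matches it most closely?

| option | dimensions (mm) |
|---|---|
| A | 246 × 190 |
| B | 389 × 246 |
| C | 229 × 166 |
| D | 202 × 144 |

Target root-2 ≈ 1.414.
A: 1.295 (Δ0.119)  B: 1.581 (Δ0.167)  C: 1.380 (Δ0.034)  D: 1.403 (Δ0.011)

D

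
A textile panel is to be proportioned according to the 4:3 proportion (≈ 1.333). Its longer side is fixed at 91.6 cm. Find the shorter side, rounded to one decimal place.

68.7 cm

4:3 ≈ 1.33333.
Shorter side = 91.6 ÷ 1.33333 ≈ 68.700 → 68.7 cm.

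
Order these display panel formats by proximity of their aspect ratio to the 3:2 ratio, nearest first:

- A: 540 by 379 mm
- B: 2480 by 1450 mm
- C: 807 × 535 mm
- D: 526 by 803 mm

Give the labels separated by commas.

Ratios: A = 540 / 379 ≈ 1.425; B = 2480 / 1450 ≈ 1.710; C = 807 / 535 ≈ 1.508; D = 803 / 526 ≈ 1.527.
|Δ from 1.500|: A 0.075; B 0.210; C 0.008; D 0.027.

C, D, A, B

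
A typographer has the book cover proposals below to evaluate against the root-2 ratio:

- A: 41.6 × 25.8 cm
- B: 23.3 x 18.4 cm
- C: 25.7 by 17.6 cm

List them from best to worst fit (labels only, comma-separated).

Ratios: A = 41.6 / 25.8 ≈ 1.612; B = 23.3 / 18.4 ≈ 1.266; C = 25.7 / 17.6 ≈ 1.460.
|Δ from 1.414|: A 0.198; B 0.148; C 0.046.

C, B, A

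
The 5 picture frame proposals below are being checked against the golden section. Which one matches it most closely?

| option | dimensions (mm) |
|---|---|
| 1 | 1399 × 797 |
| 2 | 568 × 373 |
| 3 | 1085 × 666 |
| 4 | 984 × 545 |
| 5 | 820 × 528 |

3

Target golden ratio ≈ 1.618.
1: 1.755 (Δ0.137)  2: 1.523 (Δ0.095)  3: 1.629 (Δ0.011)  4: 1.806 (Δ0.188)  5: 1.553 (Δ0.065)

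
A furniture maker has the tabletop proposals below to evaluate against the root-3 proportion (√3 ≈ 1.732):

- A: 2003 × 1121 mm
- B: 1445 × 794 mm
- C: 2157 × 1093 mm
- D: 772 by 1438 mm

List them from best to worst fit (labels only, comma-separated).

A: 2003/1121 ≈ 1.787 → |1.787 − 1.732| = 0.055
B: 1445/794 ≈ 1.820 → |1.820 − 1.732| = 0.088
C: 2157/1093 ≈ 1.973 → |1.973 − 1.732| = 0.241
D: 1438/772 ≈ 1.863 → |1.863 − 1.732| = 0.131

A, B, D, C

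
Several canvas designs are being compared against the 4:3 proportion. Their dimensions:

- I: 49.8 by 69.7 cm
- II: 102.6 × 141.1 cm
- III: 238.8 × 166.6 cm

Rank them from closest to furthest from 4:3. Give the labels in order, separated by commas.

II, I, III

Ratios: I = 69.7 / 49.8 ≈ 1.400; II = 141.1 / 102.6 ≈ 1.375; III = 238.8 / 166.6 ≈ 1.433.
|Δ from 1.333|: I 0.067; II 0.042; III 0.100.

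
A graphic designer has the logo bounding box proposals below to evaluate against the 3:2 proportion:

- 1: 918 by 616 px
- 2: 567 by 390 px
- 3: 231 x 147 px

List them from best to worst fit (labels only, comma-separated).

Ratios: 1 = 918 / 616 ≈ 1.490; 2 = 567 / 390 ≈ 1.454; 3 = 231 / 147 ≈ 1.571.
|Δ from 1.500|: 1 0.010; 2 0.046; 3 0.071.

1, 2, 3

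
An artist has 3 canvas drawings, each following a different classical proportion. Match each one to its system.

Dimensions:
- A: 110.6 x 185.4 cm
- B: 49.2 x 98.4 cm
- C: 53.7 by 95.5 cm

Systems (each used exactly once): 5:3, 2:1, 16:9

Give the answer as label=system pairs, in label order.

A = 185.4/110.6 ≈ 1.676 → 5:3 (1.667)
B = 98.4/49.2 ≈ 2.000 → 2:1 (2.000)
C = 95.5/53.7 ≈ 1.778 → 16:9 (1.778)

A=5:3, B=2:1, C=16:9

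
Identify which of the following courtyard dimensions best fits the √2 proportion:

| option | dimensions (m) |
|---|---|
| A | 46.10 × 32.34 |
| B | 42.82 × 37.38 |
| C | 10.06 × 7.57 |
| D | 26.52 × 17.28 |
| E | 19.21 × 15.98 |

Target root-2 ≈ 1.414.
A: 1.425 (Δ0.011)  B: 1.146 (Δ0.268)  C: 1.329 (Δ0.085)  D: 1.535 (Δ0.121)  E: 1.202 (Δ0.212)

A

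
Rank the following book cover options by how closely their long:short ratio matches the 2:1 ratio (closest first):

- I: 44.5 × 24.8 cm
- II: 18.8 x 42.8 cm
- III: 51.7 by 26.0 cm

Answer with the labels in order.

Ratios: I = 44.5 / 24.8 ≈ 1.794; II = 42.8 / 18.8 ≈ 2.277; III = 51.7 / 26.0 ≈ 1.988.
|Δ from 2.000|: I 0.206; II 0.277; III 0.012.

III, I, II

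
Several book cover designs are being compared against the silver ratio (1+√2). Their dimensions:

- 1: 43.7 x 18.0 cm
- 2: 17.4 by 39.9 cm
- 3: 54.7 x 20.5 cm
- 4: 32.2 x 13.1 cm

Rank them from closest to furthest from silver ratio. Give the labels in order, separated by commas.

1: 43.7/18.0 ≈ 2.428 → |2.428 − 2.414| = 0.014
2: 39.9/17.4 ≈ 2.293 → |2.293 − 2.414| = 0.121
3: 54.7/20.5 ≈ 2.668 → |2.668 − 2.414| = 0.254
4: 32.2/13.1 ≈ 2.458 → |2.458 − 2.414| = 0.044

1, 4, 2, 3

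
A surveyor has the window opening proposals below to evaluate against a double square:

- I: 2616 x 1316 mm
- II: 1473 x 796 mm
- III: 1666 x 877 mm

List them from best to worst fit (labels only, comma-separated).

Ratios: I = 2616 / 1316 ≈ 1.988; II = 1473 / 796 ≈ 1.851; III = 1666 / 877 ≈ 1.900.
|Δ from 2.000|: I 0.012; II 0.149; III 0.100.

I, III, II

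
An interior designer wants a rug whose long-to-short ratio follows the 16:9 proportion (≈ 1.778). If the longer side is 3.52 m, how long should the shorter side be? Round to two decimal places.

1.98 m

16:9 ≈ 1.77778.
Shorter side = 3.52 ÷ 1.77778 ≈ 1.9800 → 1.98 m.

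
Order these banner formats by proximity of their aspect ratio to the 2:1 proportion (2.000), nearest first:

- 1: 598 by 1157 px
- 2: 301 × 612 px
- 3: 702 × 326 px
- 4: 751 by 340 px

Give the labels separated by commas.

Ratios: 1 = 1157 / 598 ≈ 1.935; 2 = 612 / 301 ≈ 2.033; 3 = 702 / 326 ≈ 2.153; 4 = 751 / 340 ≈ 2.209.
|Δ from 2.000|: 1 0.065; 2 0.033; 3 0.153; 4 0.209.

2, 1, 3, 4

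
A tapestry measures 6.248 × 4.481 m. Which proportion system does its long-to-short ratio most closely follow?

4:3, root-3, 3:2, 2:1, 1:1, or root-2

root-2

6.248/4.481 ≈ 1.394. Nearest candidates are root-2 (1.414, off by 0.020) and 4:3 (1.333, off by 0.061).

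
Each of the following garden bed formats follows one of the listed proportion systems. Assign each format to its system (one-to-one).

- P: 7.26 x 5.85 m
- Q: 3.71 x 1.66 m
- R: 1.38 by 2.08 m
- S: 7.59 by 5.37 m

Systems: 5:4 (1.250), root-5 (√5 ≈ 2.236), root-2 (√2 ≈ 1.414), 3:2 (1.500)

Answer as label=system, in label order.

P=5:4, Q=root-5, R=3:2, S=root-2

Ratios: P ≈ 1.241; Q ≈ 2.235; R ≈ 1.507; S ≈ 1.413.
Targets: 5:4 ≈ 1.250; root-5 ≈ 2.236; root-2 ≈ 1.414; 3:2 ≈ 1.500.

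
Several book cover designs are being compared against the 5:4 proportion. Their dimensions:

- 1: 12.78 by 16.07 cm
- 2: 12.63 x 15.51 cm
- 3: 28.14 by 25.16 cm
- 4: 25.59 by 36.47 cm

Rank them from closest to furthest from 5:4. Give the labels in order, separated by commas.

1, 2, 3, 4

Ratios: 1 = 16.07 / 12.78 ≈ 1.257; 2 = 15.51 / 12.63 ≈ 1.228; 3 = 28.14 / 25.16 ≈ 1.118; 4 = 36.47 / 25.59 ≈ 1.425.
|Δ from 1.250|: 1 0.007; 2 0.022; 3 0.132; 4 0.175.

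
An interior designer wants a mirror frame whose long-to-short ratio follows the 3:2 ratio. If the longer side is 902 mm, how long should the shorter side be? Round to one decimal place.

3:2 = 1.50000.
Shorter side = 902 ÷ 1.50000 ≈ 601.333 → 601.3 mm.

601.3 mm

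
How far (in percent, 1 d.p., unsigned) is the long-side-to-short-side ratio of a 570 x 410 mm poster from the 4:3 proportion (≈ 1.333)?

4.3%

Ratio = 570 / 410 ≈ 1.3902.
Ideal 4:3 ≈ 1.3333. |1.3902 − 1.3333| / 1.3333 ≈ 4.27% → 4.3%.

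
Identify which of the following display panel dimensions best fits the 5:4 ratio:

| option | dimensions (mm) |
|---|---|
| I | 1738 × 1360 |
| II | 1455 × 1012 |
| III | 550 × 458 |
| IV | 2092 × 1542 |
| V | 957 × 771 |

V

Target 5:4 ≈ 1.250.
I: 1.278 (Δ0.028)  II: 1.438 (Δ0.188)  III: 1.201 (Δ0.049)  IV: 1.357 (Δ0.107)  V: 1.241 (Δ0.009)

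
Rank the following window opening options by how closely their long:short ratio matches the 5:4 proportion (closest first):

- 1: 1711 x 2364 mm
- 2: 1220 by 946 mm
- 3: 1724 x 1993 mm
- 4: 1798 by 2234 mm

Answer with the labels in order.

4, 2, 3, 1

Ratios: 1 = 2364 / 1711 ≈ 1.382; 2 = 1220 / 946 ≈ 1.290; 3 = 1993 / 1724 ≈ 1.156; 4 = 2234 / 1798 ≈ 1.242.
|Δ from 1.250|: 1 0.132; 2 0.040; 3 0.094; 4 0.008.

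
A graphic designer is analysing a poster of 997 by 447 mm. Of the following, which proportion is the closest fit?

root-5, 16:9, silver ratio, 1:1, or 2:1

997/447 ≈ 2.230. Nearest candidates are root-5 (2.236, off by 0.006) and silver ratio (2.414, off by 0.184).

root-5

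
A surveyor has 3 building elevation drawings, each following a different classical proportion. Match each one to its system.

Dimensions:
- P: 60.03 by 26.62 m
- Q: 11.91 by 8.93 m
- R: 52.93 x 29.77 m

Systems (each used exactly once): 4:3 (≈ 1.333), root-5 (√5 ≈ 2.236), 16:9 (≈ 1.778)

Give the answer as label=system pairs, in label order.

Ratios: P ≈ 2.255; Q ≈ 1.334; R ≈ 1.778.
Targets: 4:3 ≈ 1.333; root-5 ≈ 2.236; 16:9 ≈ 1.778.

P=root-5, Q=4:3, R=16:9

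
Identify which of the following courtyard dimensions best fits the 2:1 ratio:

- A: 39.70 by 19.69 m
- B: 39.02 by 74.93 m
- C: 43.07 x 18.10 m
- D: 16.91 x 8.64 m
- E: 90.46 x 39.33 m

A

Target 2:1 ≈ 2.000.
A: 2.016 (Δ0.016)  B: 1.920 (Δ0.080)  C: 2.380 (Δ0.380)  D: 1.957 (Δ0.043)  E: 2.300 (Δ0.300)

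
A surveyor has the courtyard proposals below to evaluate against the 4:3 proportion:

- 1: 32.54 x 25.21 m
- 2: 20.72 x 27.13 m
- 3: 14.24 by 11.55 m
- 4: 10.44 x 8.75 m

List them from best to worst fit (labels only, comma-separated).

2, 1, 3, 4

1: 32.54/25.21 ≈ 1.291 → |1.291 − 1.333| = 0.042
2: 27.13/20.72 ≈ 1.309 → |1.309 − 1.333| = 0.024
3: 14.24/11.55 ≈ 1.233 → |1.233 − 1.333| = 0.100
4: 10.44/8.75 ≈ 1.193 → |1.193 − 1.333| = 0.140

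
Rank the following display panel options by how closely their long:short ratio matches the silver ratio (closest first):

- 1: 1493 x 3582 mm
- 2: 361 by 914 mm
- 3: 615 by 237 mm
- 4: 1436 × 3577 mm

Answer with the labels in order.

1, 4, 2, 3

Ratios: 1 = 3582 / 1493 ≈ 2.399; 2 = 914 / 361 ≈ 2.532; 3 = 615 / 237 ≈ 2.595; 4 = 3577 / 1436 ≈ 2.491.
|Δ from 2.414|: 1 0.015; 2 0.118; 3 0.181; 4 0.077.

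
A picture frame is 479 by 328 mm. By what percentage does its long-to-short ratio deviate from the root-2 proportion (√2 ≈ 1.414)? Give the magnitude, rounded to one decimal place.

3.3%

Ratio = 479 / 328 ≈ 1.4604.
Ideal root-2 ≈ 1.4142. |1.4604 − 1.4142| / 1.4142 ≈ 3.27% → 3.3%.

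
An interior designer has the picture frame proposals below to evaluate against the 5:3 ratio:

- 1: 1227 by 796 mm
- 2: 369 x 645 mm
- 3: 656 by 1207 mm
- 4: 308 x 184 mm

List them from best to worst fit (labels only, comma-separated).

4, 2, 1, 3

Ratios: 1 = 1227 / 796 ≈ 1.541; 2 = 645 / 369 ≈ 1.748; 3 = 1207 / 656 ≈ 1.840; 4 = 308 / 184 ≈ 1.674.
|Δ from 1.667|: 1 0.126; 2 0.081; 3 0.173; 4 0.007.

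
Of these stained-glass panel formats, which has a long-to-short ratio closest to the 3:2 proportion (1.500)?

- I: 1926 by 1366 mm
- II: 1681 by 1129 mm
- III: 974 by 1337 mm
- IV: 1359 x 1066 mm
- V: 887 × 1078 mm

Ratios (long/short): I ≈ 1.410; II ≈ 1.489; III ≈ 1.373; IV ≈ 1.275; V ≈ 1.215.
3:2 ≈ 1.500; option II is nearest (Δ 0.011).

II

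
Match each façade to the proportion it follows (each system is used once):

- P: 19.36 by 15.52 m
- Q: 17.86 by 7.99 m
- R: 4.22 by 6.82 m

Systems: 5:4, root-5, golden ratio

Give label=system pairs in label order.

P = 19.36/15.52 ≈ 1.247 → 5:4 (1.250)
Q = 17.86/7.99 ≈ 2.235 → root-5 (2.236)
R = 6.82/4.22 ≈ 1.616 → golden ratio (1.618)

P=5:4, Q=root-5, R=golden ratio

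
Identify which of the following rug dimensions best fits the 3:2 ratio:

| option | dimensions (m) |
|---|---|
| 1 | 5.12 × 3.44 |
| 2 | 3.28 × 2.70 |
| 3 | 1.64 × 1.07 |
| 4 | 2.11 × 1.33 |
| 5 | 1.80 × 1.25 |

Ratios (long/short): 1 ≈ 1.488; 2 ≈ 1.215; 3 ≈ 1.533; 4 ≈ 1.586; 5 ≈ 1.440.
3:2 ≈ 1.500; option 1 is nearest (Δ 0.012).

1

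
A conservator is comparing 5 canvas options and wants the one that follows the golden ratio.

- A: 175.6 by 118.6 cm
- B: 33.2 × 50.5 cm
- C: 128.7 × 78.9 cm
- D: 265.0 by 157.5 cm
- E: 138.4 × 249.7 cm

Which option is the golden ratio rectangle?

C

Ratios (long/short): A ≈ 1.481; B ≈ 1.521; C ≈ 1.631; D ≈ 1.683; E ≈ 1.804.
golden ratio ≈ 1.618; option C is nearest (Δ 0.013).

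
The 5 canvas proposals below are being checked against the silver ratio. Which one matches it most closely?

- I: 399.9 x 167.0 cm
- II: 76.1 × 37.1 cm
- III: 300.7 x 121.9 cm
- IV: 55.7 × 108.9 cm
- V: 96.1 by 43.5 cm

I

Ratios (long/short): I ≈ 2.395; II ≈ 2.051; III ≈ 2.467; IV ≈ 1.955; V ≈ 2.209.
silver ratio ≈ 2.414; option I is nearest (Δ 0.019).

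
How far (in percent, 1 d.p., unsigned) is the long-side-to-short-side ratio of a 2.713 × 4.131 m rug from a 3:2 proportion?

Ratio = 4.131 / 2.713 ≈ 1.5227.
Ideal 3:2 = 1.5000. |1.5227 − 1.5000| / 1.5000 ≈ 1.51% → 1.5%.

1.5%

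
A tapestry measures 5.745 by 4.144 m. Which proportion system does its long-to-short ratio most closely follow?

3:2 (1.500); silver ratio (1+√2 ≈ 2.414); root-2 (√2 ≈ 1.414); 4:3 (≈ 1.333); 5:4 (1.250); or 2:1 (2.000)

root-2

5.745/4.144 ≈ 1.386. Nearest candidates are root-2 (1.414, off by 0.028) and 4:3 (1.333, off by 0.053).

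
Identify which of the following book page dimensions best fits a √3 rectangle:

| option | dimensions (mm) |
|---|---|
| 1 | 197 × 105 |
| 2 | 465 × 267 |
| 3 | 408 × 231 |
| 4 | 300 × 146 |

2

Ratios (long/short): 1 ≈ 1.876; 2 ≈ 1.742; 3 ≈ 1.766; 4 ≈ 2.055.
root-3 ≈ 1.732; option 2 is nearest (Δ 0.010).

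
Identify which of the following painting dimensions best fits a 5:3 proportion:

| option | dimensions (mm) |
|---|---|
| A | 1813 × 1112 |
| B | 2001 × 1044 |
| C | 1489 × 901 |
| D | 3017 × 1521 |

C

Target 5:3 ≈ 1.667.
A: 1.630 (Δ0.037)  B: 1.917 (Δ0.250)  C: 1.653 (Δ0.014)  D: 1.984 (Δ0.317)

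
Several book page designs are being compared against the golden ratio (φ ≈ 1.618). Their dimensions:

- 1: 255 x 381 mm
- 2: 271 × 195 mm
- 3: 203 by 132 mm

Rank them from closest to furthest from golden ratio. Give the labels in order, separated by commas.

Ratios: 1 = 381 / 255 ≈ 1.494; 2 = 271 / 195 ≈ 1.390; 3 = 203 / 132 ≈ 1.538.
|Δ from 1.618|: 1 0.124; 2 0.228; 3 0.080.

3, 1, 2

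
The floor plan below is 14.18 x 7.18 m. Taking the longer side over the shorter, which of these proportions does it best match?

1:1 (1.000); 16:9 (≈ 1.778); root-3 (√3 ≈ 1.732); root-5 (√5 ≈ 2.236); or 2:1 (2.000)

2:1

Ratio = 14.18 / 7.18 ≈ 1.975.
Distances: 1:1 1.000 (Δ 0.975); 16:9 1.778 (Δ 0.197); root-3 1.732 (Δ 0.243); root-5 2.236 (Δ 0.261); 2:1 2.000 (Δ 0.025).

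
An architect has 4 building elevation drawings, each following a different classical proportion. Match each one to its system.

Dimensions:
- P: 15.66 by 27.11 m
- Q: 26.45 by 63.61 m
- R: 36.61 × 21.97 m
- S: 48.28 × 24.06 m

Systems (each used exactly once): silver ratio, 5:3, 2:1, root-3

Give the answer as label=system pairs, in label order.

P = 27.11/15.66 ≈ 1.731 → root-3 (1.732)
Q = 63.61/26.45 ≈ 2.405 → silver ratio (2.414)
R = 36.61/21.97 ≈ 1.666 → 5:3 (1.667)
S = 48.28/24.06 ≈ 2.007 → 2:1 (2.000)

P=root-3, Q=silver ratio, R=5:3, S=2:1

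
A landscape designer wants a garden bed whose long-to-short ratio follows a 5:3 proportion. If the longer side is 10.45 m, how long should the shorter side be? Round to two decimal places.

6.27 m

5:3 ≈ 1.66667.
Shorter side = 10.45 ÷ 1.66667 ≈ 6.2700 → 6.27 m.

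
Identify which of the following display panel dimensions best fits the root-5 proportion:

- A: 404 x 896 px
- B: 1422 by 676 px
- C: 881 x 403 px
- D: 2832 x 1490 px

A

Target root-5 ≈ 2.236.
A: 2.218 (Δ0.018)  B: 2.104 (Δ0.132)  C: 2.186 (Δ0.050)  D: 1.901 (Δ0.335)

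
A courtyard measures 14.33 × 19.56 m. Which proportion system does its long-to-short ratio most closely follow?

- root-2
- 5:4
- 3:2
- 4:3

Ratio = 19.56 / 14.33 ≈ 1.365.
Distances: root-2 1.414 (Δ 0.049); 5:4 1.250 (Δ 0.115); 3:2 1.500 (Δ 0.135); 4:3 1.333 (Δ 0.032).

4:3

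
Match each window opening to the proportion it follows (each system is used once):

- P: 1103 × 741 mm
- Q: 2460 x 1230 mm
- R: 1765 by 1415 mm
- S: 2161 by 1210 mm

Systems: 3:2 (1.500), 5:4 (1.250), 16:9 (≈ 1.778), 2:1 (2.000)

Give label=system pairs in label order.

Ratios: P ≈ 1.489; Q ≈ 2.000; R ≈ 1.247; S ≈ 1.786.
Targets: 3:2 ≈ 1.500; 5:4 ≈ 1.250; 16:9 ≈ 1.778; 2:1 ≈ 2.000.

P=3:2, Q=2:1, R=5:4, S=16:9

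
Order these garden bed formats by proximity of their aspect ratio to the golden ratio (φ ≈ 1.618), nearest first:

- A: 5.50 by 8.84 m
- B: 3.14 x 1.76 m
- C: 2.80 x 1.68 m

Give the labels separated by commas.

A, C, B

A: 8.84/5.50 ≈ 1.607 → |1.607 − 1.618| = 0.011
B: 3.14/1.76 ≈ 1.784 → |1.784 − 1.618| = 0.166
C: 2.80/1.68 ≈ 1.667 → |1.667 − 1.618| = 0.049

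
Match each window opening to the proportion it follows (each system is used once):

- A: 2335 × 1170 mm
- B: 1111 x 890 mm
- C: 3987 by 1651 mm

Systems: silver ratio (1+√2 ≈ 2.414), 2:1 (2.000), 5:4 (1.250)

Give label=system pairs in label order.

A=2:1, B=5:4, C=silver ratio

Ratios: A ≈ 1.996; B ≈ 1.248; C ≈ 2.415.
Targets: silver ratio ≈ 2.414; 2:1 ≈ 2.000; 5:4 ≈ 1.250.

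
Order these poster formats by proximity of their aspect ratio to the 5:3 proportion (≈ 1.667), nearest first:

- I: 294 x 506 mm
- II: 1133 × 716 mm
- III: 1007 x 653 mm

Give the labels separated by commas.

I, II, III

I: 506/294 ≈ 1.721 → |1.721 − 1.667| = 0.054
II: 1133/716 ≈ 1.582 → |1.582 − 1.667| = 0.085
III: 1007/653 ≈ 1.542 → |1.542 − 1.667| = 0.125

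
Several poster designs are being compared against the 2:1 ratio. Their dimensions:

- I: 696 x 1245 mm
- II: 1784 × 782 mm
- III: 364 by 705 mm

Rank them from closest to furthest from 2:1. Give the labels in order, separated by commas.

III, I, II

Ratios: I = 1245 / 696 ≈ 1.789; II = 1784 / 782 ≈ 2.281; III = 705 / 364 ≈ 1.937.
|Δ from 2.000|: I 0.211; II 0.281; III 0.063.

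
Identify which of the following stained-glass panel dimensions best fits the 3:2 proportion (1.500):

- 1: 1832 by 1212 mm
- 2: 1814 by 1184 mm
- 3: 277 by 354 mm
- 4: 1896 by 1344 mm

1

Ratios (long/short): 1 ≈ 1.512; 2 ≈ 1.532; 3 ≈ 1.278; 4 ≈ 1.411.
3:2 ≈ 1.500; option 1 is nearest (Δ 0.012).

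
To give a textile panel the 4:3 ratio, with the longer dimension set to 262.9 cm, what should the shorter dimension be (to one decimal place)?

197.2 cm

4:3 ≈ 1.33333.
Shorter side = 262.9 ÷ 1.33333 ≈ 197.175 → 197.2 cm.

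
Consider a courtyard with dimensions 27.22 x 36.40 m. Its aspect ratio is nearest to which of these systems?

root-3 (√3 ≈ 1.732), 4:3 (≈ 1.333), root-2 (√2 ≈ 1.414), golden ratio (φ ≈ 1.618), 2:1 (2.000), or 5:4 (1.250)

36.40/27.22 ≈ 1.337. Nearest candidates are 4:3 (1.333, off by 0.004) and root-2 (1.414, off by 0.077).

4:3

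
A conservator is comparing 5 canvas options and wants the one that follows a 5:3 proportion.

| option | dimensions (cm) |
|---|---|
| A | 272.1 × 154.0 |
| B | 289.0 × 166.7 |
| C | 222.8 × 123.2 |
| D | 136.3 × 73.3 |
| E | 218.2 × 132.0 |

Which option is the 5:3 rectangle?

E

Target 5:3 ≈ 1.667.
A: 1.767 (Δ0.100)  B: 1.734 (Δ0.067)  C: 1.808 (Δ0.141)  D: 1.859 (Δ0.192)  E: 1.653 (Δ0.014)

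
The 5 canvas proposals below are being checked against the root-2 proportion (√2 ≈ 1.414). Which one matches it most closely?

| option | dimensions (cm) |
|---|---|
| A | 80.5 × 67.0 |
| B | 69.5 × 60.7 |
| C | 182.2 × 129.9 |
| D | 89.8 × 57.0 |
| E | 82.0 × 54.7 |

Target root-2 ≈ 1.414.
A: 1.201 (Δ0.213)  B: 1.145 (Δ0.269)  C: 1.403 (Δ0.011)  D: 1.575 (Δ0.161)  E: 1.499 (Δ0.085)

C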